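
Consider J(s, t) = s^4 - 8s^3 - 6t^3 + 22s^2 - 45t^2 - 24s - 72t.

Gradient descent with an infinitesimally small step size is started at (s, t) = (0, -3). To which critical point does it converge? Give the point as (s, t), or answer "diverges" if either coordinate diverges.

(1, -4)

J is separable, so gradient descent decouples: s follows -∂J/∂s, t follows -∂J/∂t.
∂J/∂s = 4(s - 3)(s - 2)(s - 1); at s=0 this is -24, so s increases.
∂J/∂t = -18(t + 1)(t + 4); at t=-3 this is 36, so t decreases.
s converges to its nearest critical value 1 (a local min of the s-part); t converges to -4. The iterate converges to (1, -4).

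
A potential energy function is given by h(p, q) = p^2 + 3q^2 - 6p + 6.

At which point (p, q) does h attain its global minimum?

(3, 0)

h(p,q) separates as A(p) + B(q) + 6, so its minimum is min A + min B + 6.
A'(p) = 2p - 6 vanishes at p ∈ {3}; B'(q) = 6q vanishes at q ∈ {0}.
Local minima of A (where A''>0): A(3)=-9. Local minima of B: B(0)=0.
So the global minimum of h is A(3) + B(0) + 6 = -9 + 0 + 6 = -3, attained at (3, 0).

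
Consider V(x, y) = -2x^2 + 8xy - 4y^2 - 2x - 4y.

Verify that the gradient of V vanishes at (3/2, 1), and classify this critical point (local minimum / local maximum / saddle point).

saddle point

∇V = (-4x + 8y - 2, 8x - 8y - 4); substituting (3/2, 1) gives ∇V = (0, 0), so (3/2, 1) is indeed a critical point.
The Hessian of V is constant: H = [[-4, 8], [8, -8]].
det(H) = (-4)·(-8) − 8² = -32.
Since det(H) < 0, H is indefinite and the critical point is a saddle point.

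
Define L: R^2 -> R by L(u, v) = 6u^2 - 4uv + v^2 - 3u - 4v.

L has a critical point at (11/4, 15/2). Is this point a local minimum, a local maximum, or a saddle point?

The Hessian of L is constant: H = [[12, -4], [-4, 2]].
det(H) = 12·2 − (-4)² = 8.
det(H) > 0 and tr(H) = 14 > 0, so H is positive definite and the point is a local minimum.

local minimum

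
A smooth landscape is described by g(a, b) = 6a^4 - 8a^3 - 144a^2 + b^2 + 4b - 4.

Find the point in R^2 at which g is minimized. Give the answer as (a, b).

(4, -2)

g(a,b) separates as P(a) + Q(b) − 4, so its minimum is min P + min Q − 4.
P'(a) = 24a(a - 4)(a + 3) vanishes at a ∈ {-3, 0, 4}; Q'(b) = 2b + 4 vanishes at b ∈ {-2}.
Local minima of P (where P''>0): P(-3)=-594, P(4)=-1280. Local minima of Q: Q(-2)=-4.
So the global minimum of g is P(4) + Q(-2) − 4 = -1280 − 4 − 4 = -1288, attained at (4, -2).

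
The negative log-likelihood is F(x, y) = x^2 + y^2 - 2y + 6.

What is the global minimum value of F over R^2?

F(x,y) separates as P(x) + Q(y) + 6, so its minimum is min P + min Q + 6.
P'(x) = 2x vanishes at x ∈ {0}; Q'(y) = 2y - 2 vanishes at y ∈ {1}.
Local minima of P (where P''>0): P(0)=0. Local minima of Q: Q(1)=-1.
So the global minimum of F is P(0) + Q(1) + 6 = 0 − 1 + 6 = 5, attained at (0, 1).

5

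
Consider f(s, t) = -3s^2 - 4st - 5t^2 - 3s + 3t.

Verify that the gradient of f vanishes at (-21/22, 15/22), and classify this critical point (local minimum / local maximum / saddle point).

∇f = (-6s - 4t - 3, -4s - 10t + 3); substituting (-21/22, 15/22) gives ∇f = (0, 0), so (-21/22, 15/22) is indeed a critical point.
The Hessian of f is constant: H = [[-6, -4], [-4, -10]].
det(H) = (-6)·(-10) − (-4)² = 44.
det(H) > 0 and tr(H) = -16 < 0, so H is negative definite and the point is a local maximum.

local maximum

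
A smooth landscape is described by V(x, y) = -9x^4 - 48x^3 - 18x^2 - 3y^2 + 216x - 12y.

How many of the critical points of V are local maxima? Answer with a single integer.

2

V separates as a function of x plus a function of y, so ∇V=0 decouples.
∂V/∂x = -36(x - 1)(x + 2)(x + 3) = 0 at x ∈ {-3, -2, 1}; ∂V/∂y = -6(y + 2) = 0 at y ∈ {-2}.
The Hessian is diagonal: diag(V_xx, V_yy). Second derivatives: V_xx(-3)=-144, V_xx(-2)=108, V_xx(1)=-432; V_yy(-2)=-6.
Local maxima occur where both diagonal entries negative: (-3, -2), (1, -2). Count: 2.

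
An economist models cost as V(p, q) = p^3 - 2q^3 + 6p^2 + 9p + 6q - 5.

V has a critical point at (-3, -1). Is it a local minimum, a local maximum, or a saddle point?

saddle point

The mixed partial ∂²V/∂p∂q is 0, so the Hessian at any point is diag(V_pp, V_qq) = diag(6(p + 2), -12q).
At (-3, -1): H = diag(-6, 12).
The eigenvalues have opposite signs, so H is indefinite: a saddle point.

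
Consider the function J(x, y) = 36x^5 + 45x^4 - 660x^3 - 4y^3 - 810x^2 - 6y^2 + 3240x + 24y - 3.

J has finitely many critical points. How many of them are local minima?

J separates as a function of x plus a function of y, so ∇J=0 decouples.
∂J/∂x = 180(x - 3)(x - 1)(x + 2)(x + 3) = 0 at x ∈ {-3, -2, 1, 3}; ∂J/∂y = -12(y - 1)(y + 2) = 0 at y ∈ {-2, 1}.
The Hessian is diagonal: diag(J_xx, J_yy). Second derivatives: J_xx(-3)=-4320, J_xx(-2)=2700, J_xx(1)=-4320, J_xx(3)=10800; J_yy(-2)=36, J_yy(1)=-36.
Local minima occur where both diagonal entries positive: (-2, -2), (3, -2). Count: 2.

2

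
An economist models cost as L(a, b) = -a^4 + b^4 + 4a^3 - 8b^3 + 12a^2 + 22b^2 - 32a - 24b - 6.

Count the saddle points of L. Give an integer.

5

L separates as a function of a plus a function of b, so ∇L=0 decouples.
∂L/∂a = -4(a - 4)(a - 1)(a + 2) = 0 at a ∈ {-2, 1, 4}; ∂L/∂b = 4(b - 3)(b - 2)(b - 1) = 0 at b ∈ {1, 2, 3}.
The Hessian is diagonal: diag(L_aa, L_bb). Second derivatives: L_aa(-2)=-72, L_aa(1)=36, L_aa(4)=-72; L_bb(1)=8, L_bb(2)=-4, L_bb(3)=8.
Saddle points occur where the two diagonal entries have opposite signs: (-2, 1), (-2, 3), (1, 2), (4, 1), (4, 3). Count: 5.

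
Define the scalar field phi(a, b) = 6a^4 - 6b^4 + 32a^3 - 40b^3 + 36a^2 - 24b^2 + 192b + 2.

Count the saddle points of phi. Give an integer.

5

phi separates as a function of a plus a function of b, so ∇phi=0 decouples.
∂phi/∂a = 24a(a + 1)(a + 3) = 0 at a ∈ {-3, -1, 0}; ∂phi/∂b = -24(b - 1)(b + 2)(b + 4) = 0 at b ∈ {-4, -2, 1}.
The Hessian is diagonal: diag(phi_aa, phi_bb). Second derivatives: phi_aa(-3)=144, phi_aa(-1)=-48, phi_aa(0)=72; phi_bb(-4)=-240, phi_bb(-2)=144, phi_bb(1)=-360.
Saddle points occur where the two diagonal entries have opposite signs: (-3, -4), (-3, 1), (-1, -2), (0, -4), (0, 1). Count: 5.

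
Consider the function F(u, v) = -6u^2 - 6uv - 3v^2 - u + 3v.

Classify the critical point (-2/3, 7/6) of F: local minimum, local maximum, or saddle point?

local maximum

The Hessian of F is constant: H = [[-12, -6], [-6, -6]].
det(H) = (-12)·(-6) − (-6)² = 36.
det(H) > 0 and tr(H) = -18 < 0, so H is negative definite and the point is a local maximum.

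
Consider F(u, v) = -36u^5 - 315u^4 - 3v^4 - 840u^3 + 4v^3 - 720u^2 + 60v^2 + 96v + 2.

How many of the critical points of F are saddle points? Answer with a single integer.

6

F separates as a function of u plus a function of v, so ∇F=0 decouples.
∂F/∂u = -180u(u + 1)(u + 2)(u + 4) = 0 at u ∈ {-4, -2, -1, 0}; ∂F/∂v = -12(v - 4)(v + 1)(v + 2) = 0 at v ∈ {-2, -1, 4}.
The Hessian is diagonal: diag(F_uu, F_vv). Second derivatives: F_uu(-4)=4320, F_uu(-2)=-720, F_uu(-1)=540, F_uu(0)=-1440; F_vv(-2)=-72, F_vv(-1)=60, F_vv(4)=-360.
Saddle points occur where the two diagonal entries have opposite signs: (-4, -2), (-4, 4), (-2, -1), (-1, -2), (-1, 4), (0, -1). Count: 6.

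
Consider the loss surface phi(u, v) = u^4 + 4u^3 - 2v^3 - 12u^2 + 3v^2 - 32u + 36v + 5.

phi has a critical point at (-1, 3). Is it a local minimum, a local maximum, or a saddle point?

The mixed partial ∂²phi/∂u∂v is 0, so the Hessian at any point is diag(phi_uu, phi_vv) = diag(12(u^2 + 2u - 2), 6(-2v + 1)).
At (-1, 3): H = diag(-36, -30).
Both eigenvalues are negative, so H is negative definite: a local maximum.

local maximum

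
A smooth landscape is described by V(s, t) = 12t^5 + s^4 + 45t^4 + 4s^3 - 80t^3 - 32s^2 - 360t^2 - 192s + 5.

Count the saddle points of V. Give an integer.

V separates as a function of s plus a function of t, so ∇V=0 decouples.
∂V/∂s = 4(s - 4)(s + 3)(s + 4) = 0 at s ∈ {-4, -3, 4}; ∂V/∂t = 60t(t - 2)(t + 2)(t + 3) = 0 at t ∈ {-3, -2, 0, 2}.
The Hessian is diagonal: diag(V_ss, V_tt). Second derivatives: V_ss(-4)=32, V_ss(-3)=-28, V_ss(4)=224; V_tt(-3)=-900, V_tt(-2)=480, V_tt(0)=-720, V_tt(2)=2400.
Saddle points occur where the two diagonal entries have opposite signs: (-4, -3), (-4, 0), (-3, -2), (-3, 2), (4, -3), (4, 0). Count: 6.

6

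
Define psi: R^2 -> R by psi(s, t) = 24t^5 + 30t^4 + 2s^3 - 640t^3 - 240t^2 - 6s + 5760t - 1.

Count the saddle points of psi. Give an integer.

psi separates as a function of s plus a function of t, so ∇psi=0 decouples.
∂psi/∂s = 6(s - 1)(s + 1) = 0 at s ∈ {-1, 1}; ∂psi/∂t = 120(t - 3)(t - 2)(t + 2)(t + 4) = 0 at t ∈ {-4, -2, 2, 3}.
The Hessian is diagonal: diag(psi_ss, psi_tt). Second derivatives: psi_ss(-1)=-12, psi_ss(1)=12; psi_tt(-4)=-10080, psi_tt(-2)=4800, psi_tt(2)=-2880, psi_tt(3)=4200.
Saddle points occur where the two diagonal entries have opposite signs: (-1, -2), (-1, 3), (1, -4), (1, 2). Count: 4.

4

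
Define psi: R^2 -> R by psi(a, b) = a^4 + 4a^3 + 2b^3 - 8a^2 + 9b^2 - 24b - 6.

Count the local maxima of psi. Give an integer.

1

psi separates as a function of a plus a function of b, so ∇psi=0 decouples.
∂psi/∂a = 4a(a - 1)(a + 4) = 0 at a ∈ {-4, 0, 1}; ∂psi/∂b = 6(b - 1)(b + 4) = 0 at b ∈ {-4, 1}.
The Hessian is diagonal: diag(psi_aa, psi_bb). Second derivatives: psi_aa(-4)=80, psi_aa(0)=-16, psi_aa(1)=20; psi_bb(-4)=-30, psi_bb(1)=30.
Local maxima occur where both diagonal entries negative: (0, -4). Count: 1.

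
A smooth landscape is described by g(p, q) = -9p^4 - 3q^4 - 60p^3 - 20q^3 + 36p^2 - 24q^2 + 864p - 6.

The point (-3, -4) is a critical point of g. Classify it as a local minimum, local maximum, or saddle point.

saddle point

The mixed partial ∂²g/∂p∂q is 0, so the Hessian at any point is diag(g_pp, g_qq) = diag(36(-3p^2 - 10p + 2), -12(3q^2 + 10q + 4)).
At (-3, -4): H = diag(180, -144).
The eigenvalues have opposite signs, so H is indefinite: a saddle point.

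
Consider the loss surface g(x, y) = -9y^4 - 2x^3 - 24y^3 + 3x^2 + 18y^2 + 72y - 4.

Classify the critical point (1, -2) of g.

The mixed partial ∂²g/∂x∂y is 0, so the Hessian at any point is diag(g_xx, g_yy) = diag(6(-2x + 1), 36(-3y^2 - 4y + 1)).
At (1, -2): H = diag(-6, -108).
Both eigenvalues are negative, so H is negative definite: a local maximum.

local maximum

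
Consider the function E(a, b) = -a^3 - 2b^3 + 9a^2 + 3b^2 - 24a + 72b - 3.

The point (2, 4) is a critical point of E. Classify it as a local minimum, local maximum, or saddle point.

saddle point

The mixed partial ∂²E/∂a∂b is 0, so the Hessian at any point is diag(E_aa, E_bb) = diag(6(-a + 3), 6(-2b + 1)).
At (2, 4): H = diag(6, -42).
The eigenvalues have opposite signs, so H is indefinite: a saddle point.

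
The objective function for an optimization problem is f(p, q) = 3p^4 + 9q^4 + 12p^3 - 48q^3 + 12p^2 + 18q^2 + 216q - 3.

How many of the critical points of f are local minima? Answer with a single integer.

4

f separates as a function of p plus a function of q, so ∇f=0 decouples.
∂f/∂p = 12p(p + 1)(p + 2) = 0 at p ∈ {-2, -1, 0}; ∂f/∂q = 36(q - 3)(q - 2)(q + 1) = 0 at q ∈ {-1, 2, 3}.
The Hessian is diagonal: diag(f_pp, f_qq). Second derivatives: f_pp(-2)=24, f_pp(-1)=-12, f_pp(0)=24; f_qq(-1)=432, f_qq(2)=-108, f_qq(3)=144.
Local minima occur where both diagonal entries positive: (-2, -1), (-2, 3), (0, -1), (0, 3). Count: 4.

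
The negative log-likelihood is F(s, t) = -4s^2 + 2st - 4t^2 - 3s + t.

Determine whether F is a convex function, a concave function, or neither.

concave

F is quadratic, so its Hessian is the constant matrix H = [[-8, 2], [2, -8]].
det(H) = 60, tr(H) = -16.
det(H) > 0 and tr(H) < 0, so H is negative definite everywhere: concave.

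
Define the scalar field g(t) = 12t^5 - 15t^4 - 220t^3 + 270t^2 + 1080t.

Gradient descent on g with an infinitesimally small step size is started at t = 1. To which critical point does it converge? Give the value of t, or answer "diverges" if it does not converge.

-1

g'(t) = 60(t - 3)(t - 2)(t + 1)(t + 3), so g'(1) = 960.
Gradient descent moves in the -g' direction, i.e. t is decreasing.
The nearest critical point in that direction is t = -1, where g'' = 1440 > 0 (a local minimum). The iterate converges there.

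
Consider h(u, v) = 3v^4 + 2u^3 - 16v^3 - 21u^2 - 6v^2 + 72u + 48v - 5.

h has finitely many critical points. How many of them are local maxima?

h separates as a function of u plus a function of v, so ∇h=0 decouples.
∂h/∂u = 6(u - 4)(u - 3) = 0 at u ∈ {3, 4}; ∂h/∂v = 12(v - 4)(v - 1)(v + 1) = 0 at v ∈ {-1, 1, 4}.
The Hessian is diagonal: diag(h_uu, h_vv). Second derivatives: h_uu(3)=-6, h_uu(4)=6; h_vv(-1)=120, h_vv(1)=-72, h_vv(4)=180.
Local maxima occur where both diagonal entries negative: (3, 1). Count: 1.

1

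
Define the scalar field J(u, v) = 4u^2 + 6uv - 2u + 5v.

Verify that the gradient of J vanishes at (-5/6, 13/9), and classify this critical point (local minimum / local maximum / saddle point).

∇J = (8u + 6v - 2, 6u + 5); substituting (-5/6, 13/9) gives ∇J = (0, 0), so (-5/6, 13/9) is indeed a critical point.
The Hessian of J is constant: H = [[8, 6], [6, 0]].
det(H) = 8·0 − 6² = -36.
Since det(H) < 0, H is indefinite and the critical point is a saddle point.

saddle point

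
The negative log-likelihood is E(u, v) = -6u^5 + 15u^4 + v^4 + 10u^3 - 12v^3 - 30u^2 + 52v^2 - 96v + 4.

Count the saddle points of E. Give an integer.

E separates as a function of u plus a function of v, so ∇E=0 decouples.
∂E/∂u = -30u(u - 2)(u - 1)(u + 1) = 0 at u ∈ {-1, 0, 1, 2}; ∂E/∂v = 4(v - 4)(v - 3)(v - 2) = 0 at v ∈ {2, 3, 4}.
The Hessian is diagonal: diag(E_uu, E_vv). Second derivatives: E_uu(-1)=180, E_uu(0)=-60, E_uu(1)=60, E_uu(2)=-180; E_vv(2)=8, E_vv(3)=-4, E_vv(4)=8.
Saddle points occur where the two diagonal entries have opposite signs: (-1, 3), (0, 2), (0, 4), (1, 3), (2, 2), (2, 4). Count: 6.

6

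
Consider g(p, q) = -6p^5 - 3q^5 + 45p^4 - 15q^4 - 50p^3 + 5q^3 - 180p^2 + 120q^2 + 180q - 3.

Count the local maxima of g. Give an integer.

g separates as a function of p plus a function of q, so ∇g=0 decouples.
∂g/∂p = -30p(p - 4)(p - 3)(p + 1) = 0 at p ∈ {-1, 0, 3, 4}; ∂g/∂q = -15(q - 2)(q + 1)(q + 2)(q + 3) = 0 at q ∈ {-3, -2, -1, 2}.
The Hessian is diagonal: diag(g_pp, g_qq). Second derivatives: g_pp(-1)=600, g_pp(0)=-360, g_pp(3)=360, g_pp(4)=-600; g_qq(-3)=150, g_qq(-2)=-60, g_qq(-1)=90, g_qq(2)=-900.
Local maxima occur where both diagonal entries negative: (0, -2), (0, 2), (4, -2), (4, 2). Count: 4.

4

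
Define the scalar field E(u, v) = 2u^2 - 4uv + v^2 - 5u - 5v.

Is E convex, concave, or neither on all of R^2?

E is quadratic, so its Hessian is the constant matrix H = [[4, -4], [-4, 2]].
det(H) = -8, tr(H) = 6.
det(H) < 0, so H is indefinite: neither convex nor concave.

neither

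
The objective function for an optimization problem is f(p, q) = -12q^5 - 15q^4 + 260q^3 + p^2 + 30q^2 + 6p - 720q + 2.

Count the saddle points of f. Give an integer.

2

f separates as a function of p plus a function of q, so ∇f=0 decouples.
∂f/∂p = 2(p + 3) = 0 at p ∈ {-3}; ∂f/∂q = -60(q - 3)(q - 1)(q + 1)(q + 4) = 0 at q ∈ {-4, -1, 1, 3}.
The Hessian is diagonal: diag(f_pp, f_qq). Second derivatives: f_pp(-3)=2; f_qq(-4)=6300, f_qq(-1)=-1440, f_qq(1)=1200, f_qq(3)=-3360.
Saddle points occur where the two diagonal entries have opposite signs: (-3, -1), (-3, 3). Count: 2.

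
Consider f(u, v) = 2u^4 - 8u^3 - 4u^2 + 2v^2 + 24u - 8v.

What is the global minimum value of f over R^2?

f(u,v) separates as P(u) + Q(v), so its minimum is min P + min Q.
P'(u) = 8(u - 3)(u - 1)(u + 1) vanishes at u ∈ {-1, 1, 3}; Q'(v) = 4v - 8 vanishes at v ∈ {2}.
Local minima of P (where P''>0): P(-1)=-18, P(3)=-18. Local minima of Q: Q(2)=-8.
So the global minimum of f is P(-1) + Q(2) = -18 − 8 = -26, attained at (-1, 2).

-26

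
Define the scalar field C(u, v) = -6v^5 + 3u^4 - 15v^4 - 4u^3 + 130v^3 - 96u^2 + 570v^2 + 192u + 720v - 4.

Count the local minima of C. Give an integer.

C separates as a function of u plus a function of v, so ∇C=0 decouples.
∂C/∂u = 12(u - 4)(u - 1)(u + 4) = 0 at u ∈ {-4, 1, 4}; ∂C/∂v = -30(v - 4)(v + 1)(v + 2)(v + 3) = 0 at v ∈ {-3, -2, -1, 4}.
The Hessian is diagonal: diag(C_uu, C_vv). Second derivatives: C_uu(-4)=480, C_uu(1)=-180, C_uu(4)=288; C_vv(-3)=420, C_vv(-2)=-180, C_vv(-1)=300, C_vv(4)=-6300.
Local minima occur where both diagonal entries positive: (-4, -3), (-4, -1), (4, -3), (4, -1). Count: 4.

4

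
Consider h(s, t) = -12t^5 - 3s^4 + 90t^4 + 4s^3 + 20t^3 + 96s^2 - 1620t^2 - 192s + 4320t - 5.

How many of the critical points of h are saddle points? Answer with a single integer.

h separates as a function of s plus a function of t, so ∇h=0 decouples.
∂h/∂s = -12(s - 4)(s - 1)(s + 4) = 0 at s ∈ {-4, 1, 4}; ∂h/∂t = -60(t - 4)(t - 3)(t - 2)(t + 3) = 0 at t ∈ {-3, 2, 3, 4}.
The Hessian is diagonal: diag(h_ss, h_tt). Second derivatives: h_ss(-4)=-480, h_ss(1)=180, h_ss(4)=-288; h_tt(-3)=12600, h_tt(2)=-600, h_tt(3)=360, h_tt(4)=-840.
Saddle points occur where the two diagonal entries have opposite signs: (-4, -3), (-4, 3), (1, 2), (1, 4), (4, -3), (4, 3). Count: 6.

6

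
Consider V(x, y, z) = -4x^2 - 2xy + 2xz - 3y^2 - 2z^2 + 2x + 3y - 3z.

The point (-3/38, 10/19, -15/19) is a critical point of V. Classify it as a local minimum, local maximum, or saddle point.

The Hessian is constant: H = [[-8, -2, 2], [-2, -6, 0], [2, 0, -4]].
Leading principal minors: Δ₁ = -8, Δ₂ = 44, Δ₃ = -152.
The minors alternate sign starting negative (−, +, −), so H is negative definite: a local maximum.

local maximum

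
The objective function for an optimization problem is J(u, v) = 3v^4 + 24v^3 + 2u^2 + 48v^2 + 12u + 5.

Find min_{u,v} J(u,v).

-13

J(u,v) separates as P(u) + Q(v) + 5, so its minimum is min P + min Q + 5.
P'(u) = 4u + 12 vanishes at u ∈ {-3}; Q'(v) = 12v(v + 2)(v + 4) vanishes at v ∈ {-4, -2, 0}.
Local minima of P (where P''>0): P(-3)=-18. Local minima of Q: Q(-4)=0, Q(0)=0.
So the global minimum of J is P(-3) + Q(-4) + 5 = -18 + 0 + 5 = -13, attained at (-3, -4).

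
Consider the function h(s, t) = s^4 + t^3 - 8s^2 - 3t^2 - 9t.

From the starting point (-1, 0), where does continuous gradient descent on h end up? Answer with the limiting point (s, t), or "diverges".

h is separable, so gradient descent decouples: s follows -∂h/∂s, t follows -∂h/∂t.
∂h/∂s = 4s(s - 2)(s + 2); at s=-1 this is 12, so s decreases.
∂h/∂t = 3(t - 3)(t + 1); at t=0 this is -9, so t increases.
s converges to its nearest critical value -2 (a local min of the s-part); t converges to 3. The iterate converges to (-2, 3).

(-2, 3)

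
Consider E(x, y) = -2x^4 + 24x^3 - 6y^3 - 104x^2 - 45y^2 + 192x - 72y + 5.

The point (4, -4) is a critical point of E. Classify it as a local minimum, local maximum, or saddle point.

The mixed partial ∂²E/∂x∂y is 0, so the Hessian at any point is diag(E_xx, E_yy) = diag(8(-3x^2 + 18x - 26), -18(2y + 5)).
At (4, -4): H = diag(-16, 54).
The eigenvalues have opposite signs, so H is indefinite: a saddle point.

saddle point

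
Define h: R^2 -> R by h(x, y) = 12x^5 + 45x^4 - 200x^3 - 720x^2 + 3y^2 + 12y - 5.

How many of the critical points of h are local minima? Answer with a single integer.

2

h separates as a function of x plus a function of y, so ∇h=0 decouples.
∂h/∂x = 60x(x - 3)(x + 2)(x + 4) = 0 at x ∈ {-4, -2, 0, 3}; ∂h/∂y = 6(y + 2) = 0 at y ∈ {-2}.
The Hessian is diagonal: diag(h_xx, h_yy). Second derivatives: h_xx(-4)=-3360, h_xx(-2)=1200, h_xx(0)=-1440, h_xx(3)=6300; h_yy(-2)=6.
Local minima occur where both diagonal entries positive: (-2, -2), (3, -2). Count: 2.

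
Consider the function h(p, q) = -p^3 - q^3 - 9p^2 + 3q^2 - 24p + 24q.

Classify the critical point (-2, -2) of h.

saddle point

The mixed partial ∂²h/∂p∂q is 0, so the Hessian at any point is diag(h_pp, h_qq) = diag(-6(p + 3), 6(-q + 1)).
At (-2, -2): H = diag(-6, 18).
The eigenvalues have opposite signs, so H is indefinite: a saddle point.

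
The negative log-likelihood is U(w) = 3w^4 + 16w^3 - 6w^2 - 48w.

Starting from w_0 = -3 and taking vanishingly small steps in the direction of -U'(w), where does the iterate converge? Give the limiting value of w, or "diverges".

-4

U'(w) = 12(w - 1)(w + 1)(w + 4), so U'(-3) = 96.
Gradient descent moves in the -U' direction, i.e. w is decreasing.
The nearest critical point in that direction is w = -4, where U'' = 180 > 0 (a local minimum). The iterate converges there.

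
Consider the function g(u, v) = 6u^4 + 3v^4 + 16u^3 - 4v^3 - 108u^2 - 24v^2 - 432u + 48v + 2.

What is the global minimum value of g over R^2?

-1460

g(u,v) separates as P(u) + Q(v) + 2, so its minimum is min P + min Q + 2.
P'(u) = 24(u - 3)(u + 2)(u + 3) vanishes at u ∈ {-3, -2, 3}; Q'(v) = 12(v - 2)(v - 1)(v + 2) vanishes at v ∈ {-2, 1, 2}.
Local minima of P (where P''>0): P(-3)=378, P(3)=-1350. Local minima of Q: Q(-2)=-112, Q(2)=16.
So the global minimum of g is P(3) + Q(-2) + 2 = -1350 − 112 + 2 = -1460, attained at (3, -2).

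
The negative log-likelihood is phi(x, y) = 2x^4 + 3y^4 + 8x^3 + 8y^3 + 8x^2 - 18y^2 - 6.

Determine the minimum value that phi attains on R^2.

phi(x,y) separates as P(x) + Q(y) − 6, so its minimum is min P + min Q − 6.
P'(x) = 8x(x + 1)(x + 2) vanishes at x ∈ {-2, -1, 0}; Q'(y) = 12y(y - 1)(y + 3) vanishes at y ∈ {-3, 0, 1}.
Local minima of P (where P''>0): P(-2)=0, P(0)=0. Local minima of Q: Q(-3)=-135, Q(1)=-7.
So the global minimum of phi is P(-2) + Q(-3) − 6 = 0 − 135 − 6 = -141, attained at (-2, -3).

-141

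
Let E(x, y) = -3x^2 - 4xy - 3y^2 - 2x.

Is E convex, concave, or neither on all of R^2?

E is quadratic, so its Hessian is the constant matrix H = [[-6, -4], [-4, -6]].
det(H) = 20, tr(H) = -12.
det(H) > 0 and tr(H) < 0, so H is negative definite everywhere: concave.

concave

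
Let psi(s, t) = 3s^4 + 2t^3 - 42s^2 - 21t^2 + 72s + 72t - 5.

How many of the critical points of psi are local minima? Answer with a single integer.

psi separates as a function of s plus a function of t, so ∇psi=0 decouples.
∂psi/∂s = 12(s - 2)(s - 1)(s + 3) = 0 at s ∈ {-3, 1, 2}; ∂psi/∂t = 6(t - 4)(t - 3) = 0 at t ∈ {3, 4}.
The Hessian is diagonal: diag(psi_ss, psi_tt). Second derivatives: psi_ss(-3)=240, psi_ss(1)=-48, psi_ss(2)=60; psi_tt(3)=-6, psi_tt(4)=6.
Local minima occur where both diagonal entries positive: (-3, 4), (2, 4). Count: 2.

2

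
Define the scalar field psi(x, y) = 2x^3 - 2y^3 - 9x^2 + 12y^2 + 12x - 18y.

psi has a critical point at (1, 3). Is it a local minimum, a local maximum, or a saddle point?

local maximum

The mixed partial ∂²psi/∂x∂y is 0, so the Hessian at any point is diag(psi_xx, psi_yy) = diag(6(2x - 3), 12(-y + 2)).
At (1, 3): H = diag(-6, -12).
Both eigenvalues are negative, so H is negative definite: a local maximum.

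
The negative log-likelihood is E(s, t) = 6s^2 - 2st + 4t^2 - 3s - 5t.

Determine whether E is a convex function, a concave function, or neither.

convex

E is quadratic, so its Hessian is the constant matrix H = [[12, -2], [-2, 8]].
det(H) = 92, tr(H) = 20.
det(H) > 0 and tr(H) > 0, so H is positive definite everywhere: convex.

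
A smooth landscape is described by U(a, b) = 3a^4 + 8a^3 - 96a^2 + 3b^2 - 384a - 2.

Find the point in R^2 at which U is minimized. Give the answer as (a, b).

(4, 0)

U(a,b) separates as P(a) + Q(b) − 2, so its minimum is min P + min Q − 2.
P'(a) = 12(a - 4)(a + 2)(a + 4) vanishes at a ∈ {-4, -2, 4}; Q'(b) = 6b vanishes at b ∈ {0}.
Local minima of P (where P''>0): P(-4)=256, P(4)=-1792. Local minima of Q: Q(0)=0.
So the global minimum of U is P(4) + Q(0) − 2 = -1792 + 0 − 2 = -1794, attained at (4, 0).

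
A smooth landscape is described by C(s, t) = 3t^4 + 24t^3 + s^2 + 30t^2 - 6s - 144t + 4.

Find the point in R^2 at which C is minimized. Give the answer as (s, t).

C(s,t) separates as P(s) + Q(t) + 4, so its minimum is min P + min Q + 4.
P'(s) = 2s - 6 vanishes at s ∈ {3}; Q'(t) = 12(t - 1)(t + 3)(t + 4) vanishes at t ∈ {-4, -3, 1}.
Local minima of P (where P''>0): P(3)=-9. Local minima of Q: Q(-4)=288, Q(1)=-87.
So the global minimum of C is P(3) + Q(1) + 4 = -9 − 87 + 4 = -92, attained at (3, 1).

(3, 1)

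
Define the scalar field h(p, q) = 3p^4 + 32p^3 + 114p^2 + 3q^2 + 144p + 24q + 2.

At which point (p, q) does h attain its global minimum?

(-1, -4)

h(p,q) separates as A(p) + B(q) + 2, so its minimum is min A + min B + 2.
A'(p) = 12(p + 1)(p + 3)(p + 4) vanishes at p ∈ {-4, -3, -1}; B'(q) = 6q + 24 vanishes at q ∈ {-4}.
Local minima of A (where A''>0): A(-4)=-32, A(-1)=-59. Local minima of B: B(-4)=-48.
So the global minimum of h is A(-1) + B(-4) + 2 = -59 − 48 + 2 = -105, attained at (-1, -4).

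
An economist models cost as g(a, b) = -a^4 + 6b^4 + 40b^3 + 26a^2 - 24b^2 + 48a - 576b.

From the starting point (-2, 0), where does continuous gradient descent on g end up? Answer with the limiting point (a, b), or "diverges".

(-1, 2)

g is separable, so gradient descent decouples: a follows -∂g/∂a, b follows -∂g/∂b.
∂g/∂a = -4(a - 4)(a + 1)(a + 3); at a=-2 this is -24, so a increases.
∂g/∂b = 24(b - 2)(b + 3)(b + 4); at b=0 this is -576, so b increases.
a converges to its nearest critical value -1 (a local min of the a-part); b converges to 2. The iterate converges to (-1, 2).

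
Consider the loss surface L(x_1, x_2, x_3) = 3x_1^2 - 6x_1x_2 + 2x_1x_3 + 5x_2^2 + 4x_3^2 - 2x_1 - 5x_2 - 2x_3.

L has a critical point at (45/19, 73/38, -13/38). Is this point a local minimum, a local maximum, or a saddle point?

local minimum

The Hessian is constant: H = [[6, -6, 2], [-6, 10, 0], [2, 0, 8]].
Leading principal minors: Δ₁ = 6, Δ₂ = 24, Δ₃ = 152.
All leading minors are positive, so H is positive definite: a local minimum.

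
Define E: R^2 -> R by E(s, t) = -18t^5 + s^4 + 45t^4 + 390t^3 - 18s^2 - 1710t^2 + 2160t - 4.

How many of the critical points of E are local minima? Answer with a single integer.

E separates as a function of s plus a function of t, so ∇E=0 decouples.
∂E/∂s = 4s(s - 3)(s + 3) = 0 at s ∈ {-3, 0, 3}; ∂E/∂t = -90(t - 3)(t - 2)(t - 1)(t + 4) = 0 at t ∈ {-4, 1, 2, 3}.
The Hessian is diagonal: diag(E_ss, E_tt). Second derivatives: E_ss(-3)=72, E_ss(0)=-36, E_ss(3)=72; E_tt(-4)=18900, E_tt(1)=-900, E_tt(2)=540, E_tt(3)=-1260.
Local minima occur where both diagonal entries positive: (-3, -4), (-3, 2), (3, -4), (3, 2). Count: 4.

4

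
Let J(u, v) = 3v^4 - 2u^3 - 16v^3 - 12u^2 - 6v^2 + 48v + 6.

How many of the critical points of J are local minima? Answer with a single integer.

J separates as a function of u plus a function of v, so ∇J=0 decouples.
∂J/∂u = -6u(u + 4) = 0 at u ∈ {-4, 0}; ∂J/∂v = 12(v - 4)(v - 1)(v + 1) = 0 at v ∈ {-1, 1, 4}.
The Hessian is diagonal: diag(J_uu, J_vv). Second derivatives: J_uu(-4)=24, J_uu(0)=-24; J_vv(-1)=120, J_vv(1)=-72, J_vv(4)=180.
Local minima occur where both diagonal entries positive: (-4, -1), (-4, 4). Count: 2.

2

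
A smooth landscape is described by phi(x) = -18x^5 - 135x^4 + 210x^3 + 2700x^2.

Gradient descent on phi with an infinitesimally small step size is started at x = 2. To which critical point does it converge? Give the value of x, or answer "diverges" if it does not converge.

0

phi'(x) = -90x(x - 3)(x + 4)(x + 5), so phi'(2) = 7560.
Gradient descent moves in the -phi' direction, i.e. x is decreasing.
The nearest critical point in that direction is x = 0, where phi'' = 5400 > 0 (a local minimum). The iterate converges there.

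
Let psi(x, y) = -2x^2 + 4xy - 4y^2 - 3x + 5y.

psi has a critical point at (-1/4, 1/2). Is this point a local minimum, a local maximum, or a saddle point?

The Hessian of psi is constant: H = [[-4, 4], [4, -8]].
det(H) = (-4)·(-8) − 4² = 16.
det(H) > 0 and tr(H) = -12 < 0, so H is negative definite and the point is a local maximum.

local maximum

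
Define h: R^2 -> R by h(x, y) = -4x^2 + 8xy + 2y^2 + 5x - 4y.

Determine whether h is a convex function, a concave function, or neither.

neither

h is quadratic, so its Hessian is the constant matrix H = [[-8, 8], [8, 4]].
det(H) = -96, tr(H) = -4.
det(H) < 0, so H is indefinite: neither convex nor concave.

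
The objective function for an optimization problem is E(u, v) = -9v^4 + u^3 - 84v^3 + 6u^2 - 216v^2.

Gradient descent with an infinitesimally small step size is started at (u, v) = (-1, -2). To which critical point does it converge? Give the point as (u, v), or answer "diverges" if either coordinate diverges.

E is separable, so gradient descent decouples: u follows -∂E/∂u, v follows -∂E/∂v.
∂E/∂u = 3u(u + 4); at u=-1 this is -9, so u increases.
∂E/∂v = -36v(v + 3)(v + 4); at v=-2 this is 144, so v decreases.
u converges to its nearest critical value 0 (a local min of the u-part); v converges to -3. The iterate converges to (0, -3).

(0, -3)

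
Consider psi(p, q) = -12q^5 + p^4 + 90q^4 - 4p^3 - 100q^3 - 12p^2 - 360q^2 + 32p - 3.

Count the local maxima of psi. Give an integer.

psi separates as a function of p plus a function of q, so ∇psi=0 decouples.
∂psi/∂p = 4(p - 4)(p - 1)(p + 2) = 0 at p ∈ {-2, 1, 4}; ∂psi/∂q = -60q(q - 4)(q - 3)(q + 1) = 0 at q ∈ {-1, 0, 3, 4}.
The Hessian is diagonal: diag(psi_pp, psi_qq). Second derivatives: psi_pp(-2)=72, psi_pp(1)=-36, psi_pp(4)=72; psi_qq(-1)=1200, psi_qq(0)=-720, psi_qq(3)=720, psi_qq(4)=-1200.
Local maxima occur where both diagonal entries negative: (1, 0), (1, 4). Count: 2.

2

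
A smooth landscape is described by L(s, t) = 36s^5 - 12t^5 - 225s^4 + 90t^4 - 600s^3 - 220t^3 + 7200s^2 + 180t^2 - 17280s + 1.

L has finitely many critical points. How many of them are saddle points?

8

L separates as a function of s plus a function of t, so ∇L=0 decouples.
∂L/∂s = 180(s - 4)(s - 3)(s - 2)(s + 4) = 0 at s ∈ {-4, 2, 3, 4}; ∂L/∂t = -60t(t - 3)(t - 2)(t - 1) = 0 at t ∈ {0, 1, 2, 3}.
The Hessian is diagonal: diag(L_ss, L_tt). Second derivatives: L_ss(-4)=-60480, L_ss(2)=2160, L_ss(3)=-1260, L_ss(4)=2880; L_tt(0)=360, L_tt(1)=-120, L_tt(2)=120, L_tt(3)=-360.
Saddle points occur where the two diagonal entries have opposite signs: (-4, 0), (-4, 2), (2, 1), (2, 3), (3, 0), (3, 2), (4, 1), (4, 3). Count: 8.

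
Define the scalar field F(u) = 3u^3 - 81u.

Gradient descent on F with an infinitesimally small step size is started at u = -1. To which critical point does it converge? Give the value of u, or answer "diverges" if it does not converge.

3

F'(u) = 9(u - 3)(u + 3), so F'(-1) = -72.
Gradient descent moves in the -F' direction, i.e. u is increasing.
The nearest critical point in that direction is u = 3, where F'' = 54 > 0 (a local minimum). The iterate converges there.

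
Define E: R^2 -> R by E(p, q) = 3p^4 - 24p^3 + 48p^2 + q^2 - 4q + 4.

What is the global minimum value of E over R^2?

E(p,q) separates as A(p) + B(q) + 4, so its minimum is min A + min B + 4.
A'(p) = 12p(p - 4)(p - 2) vanishes at p ∈ {0, 2, 4}; B'(q) = 2q - 4 vanishes at q ∈ {2}.
Local minima of A (where A''>0): A(0)=0, A(4)=0. Local minima of B: B(2)=-4.
So the global minimum of E is A(0) + B(2) + 4 = 0 − 4 + 4 = 0, attained at (0, 2).

0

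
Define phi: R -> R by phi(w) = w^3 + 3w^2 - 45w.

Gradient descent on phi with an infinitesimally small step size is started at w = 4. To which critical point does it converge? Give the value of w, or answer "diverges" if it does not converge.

3

phi'(w) = 3(w - 3)(w + 5), so phi'(4) = 27.
Gradient descent moves in the -phi' direction, i.e. w is decreasing.
The nearest critical point in that direction is w = 3, where phi'' = 24 > 0 (a local minimum). The iterate converges there.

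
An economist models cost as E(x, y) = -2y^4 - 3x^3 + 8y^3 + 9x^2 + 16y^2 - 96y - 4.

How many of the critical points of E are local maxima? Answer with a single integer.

E separates as a function of x plus a function of y, so ∇E=0 decouples.
∂E/∂x = -9x(x - 2) = 0 at x ∈ {0, 2}; ∂E/∂y = -8(y - 3)(y - 2)(y + 2) = 0 at y ∈ {-2, 2, 3}.
The Hessian is diagonal: diag(E_xx, E_yy). Second derivatives: E_xx(0)=18, E_xx(2)=-18; E_yy(-2)=-160, E_yy(2)=32, E_yy(3)=-40.
Local maxima occur where both diagonal entries negative: (2, -2), (2, 3). Count: 2.

2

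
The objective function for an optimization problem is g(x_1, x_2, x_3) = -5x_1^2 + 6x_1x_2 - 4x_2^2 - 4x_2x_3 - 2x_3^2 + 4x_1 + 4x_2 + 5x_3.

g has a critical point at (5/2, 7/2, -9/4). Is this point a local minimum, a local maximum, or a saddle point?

local maximum

The Hessian is constant: H = [[-10, 6, 0], [6, -8, -4], [0, -4, -4]].
Leading principal minors: Δ₁ = -10, Δ₂ = 44, Δ₃ = -16.
The minors alternate sign starting negative (−, +, −), so H is negative definite: a local maximum.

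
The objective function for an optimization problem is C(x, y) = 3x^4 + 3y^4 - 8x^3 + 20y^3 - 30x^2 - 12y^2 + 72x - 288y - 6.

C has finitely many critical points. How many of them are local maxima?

1

C separates as a function of x plus a function of y, so ∇C=0 decouples.
∂C/∂x = 12(x - 3)(x - 1)(x + 2) = 0 at x ∈ {-2, 1, 3}; ∂C/∂y = 12(y - 2)(y + 3)(y + 4) = 0 at y ∈ {-4, -3, 2}.
The Hessian is diagonal: diag(C_xx, C_yy). Second derivatives: C_xx(-2)=180, C_xx(1)=-72, C_xx(3)=120; C_yy(-4)=72, C_yy(-3)=-60, C_yy(2)=360.
Local maxima occur where both diagonal entries negative: (1, -3). Count: 1.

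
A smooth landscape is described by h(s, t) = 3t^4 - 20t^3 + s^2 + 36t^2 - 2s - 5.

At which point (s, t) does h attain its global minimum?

h(s,t) separates as P(s) + Q(t) − 5, so its minimum is min P + min Q − 5.
P'(s) = 2s - 2 vanishes at s ∈ {1}; Q'(t) = 12t(t - 3)(t - 2) vanishes at t ∈ {0, 2, 3}.
Local minima of P (where P''>0): P(1)=-1. Local minima of Q: Q(0)=0, Q(3)=27.
So the global minimum of h is P(1) + Q(0) − 5 = -1 + 0 − 5 = -6, attained at (1, 0).

(1, 0)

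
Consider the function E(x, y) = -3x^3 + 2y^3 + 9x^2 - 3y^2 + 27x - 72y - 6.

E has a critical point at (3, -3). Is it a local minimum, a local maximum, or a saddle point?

The mixed partial ∂²E/∂x∂y is 0, so the Hessian at any point is diag(E_xx, E_yy) = diag(18(-x + 1), 6(2y - 1)).
At (3, -3): H = diag(-36, -42).
Both eigenvalues are negative, so H is negative definite: a local maximum.

local maximum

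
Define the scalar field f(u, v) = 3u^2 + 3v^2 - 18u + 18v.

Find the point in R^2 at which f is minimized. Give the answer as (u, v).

f(u,v) separates as P(u) + Q(v), so its minimum is min P + min Q.
P'(u) = 6u - 18 vanishes at u ∈ {3}; Q'(v) = 6v + 18 vanishes at v ∈ {-3}.
Local minima of P (where P''>0): P(3)=-27. Local minima of Q: Q(-3)=-27.
So the global minimum of f is P(3) + Q(-3) = -27 − 27 = -54, attained at (3, -3).

(3, -3)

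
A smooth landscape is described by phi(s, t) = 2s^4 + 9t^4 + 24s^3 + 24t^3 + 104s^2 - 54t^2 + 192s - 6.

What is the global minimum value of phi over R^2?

phi(s,t) separates as P(s) + Q(t) − 6, so its minimum is min P + min Q − 6.
P'(s) = 8(s + 2)(s + 3)(s + 4) vanishes at s ∈ {-4, -3, -2}; Q'(t) = 36t(t - 1)(t + 3) vanishes at t ∈ {-3, 0, 1}.
Local minima of P (where P''>0): P(-4)=-128, P(-2)=-128. Local minima of Q: Q(-3)=-405, Q(1)=-21.
So the global minimum of phi is P(-4) + Q(-3) − 6 = -128 − 405 − 6 = -539, attained at (-4, -3).

-539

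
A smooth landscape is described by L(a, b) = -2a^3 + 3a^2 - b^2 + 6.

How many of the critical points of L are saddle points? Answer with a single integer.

1

L separates as a function of a plus a function of b, so ∇L=0 decouples.
∂L/∂a = -6a(a - 1) = 0 at a ∈ {0, 1}; ∂L/∂b = -2b = 0 at b ∈ {0}.
The Hessian is diagonal: diag(L_aa, L_bb). Second derivatives: L_aa(0)=6, L_aa(1)=-6; L_bb(0)=-2.
Saddle points occur where the two diagonal entries have opposite signs: (0, 0). Count: 1.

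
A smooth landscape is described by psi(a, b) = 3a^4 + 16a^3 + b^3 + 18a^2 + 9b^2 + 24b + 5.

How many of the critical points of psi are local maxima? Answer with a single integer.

psi separates as a function of a plus a function of b, so ∇psi=0 decouples.
∂psi/∂a = 12a(a + 1)(a + 3) = 0 at a ∈ {-3, -1, 0}; ∂psi/∂b = 3(b + 2)(b + 4) = 0 at b ∈ {-4, -2}.
The Hessian is diagonal: diag(psi_aa, psi_bb). Second derivatives: psi_aa(-3)=72, psi_aa(-1)=-24, psi_aa(0)=36; psi_bb(-4)=-6, psi_bb(-2)=6.
Local maxima occur where both diagonal entries negative: (-1, -4). Count: 1.

1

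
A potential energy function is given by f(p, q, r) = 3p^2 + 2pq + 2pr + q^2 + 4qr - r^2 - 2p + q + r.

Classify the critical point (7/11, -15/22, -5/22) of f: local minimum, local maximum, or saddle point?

saddle point

The Hessian is constant: H = [[6, 2, 2], [2, 2, 4], [2, 4, -2]].
Leading principal minors: Δ₁ = 6, Δ₂ = 8, Δ₃ = -88.
The minors fit neither the all-positive nor the alternating-sign pattern, so H is indefinite: a saddle point.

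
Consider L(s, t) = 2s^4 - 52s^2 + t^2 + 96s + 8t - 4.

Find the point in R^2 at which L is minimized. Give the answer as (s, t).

L(s,t) separates as P(s) + Q(t) − 4, so its minimum is min P + min Q − 4.
P'(s) = 8(s - 3)(s - 1)(s + 4) vanishes at s ∈ {-4, 1, 3}; Q'(t) = 2(t + 4) vanishes at t ∈ {-4}.
Local minima of P (where P''>0): P(-4)=-704, P(3)=-18. Local minima of Q: Q(-4)=-16.
So the global minimum of L is P(-4) + Q(-4) − 4 = -704 − 16 − 4 = -724, attained at (-4, -4).

(-4, -4)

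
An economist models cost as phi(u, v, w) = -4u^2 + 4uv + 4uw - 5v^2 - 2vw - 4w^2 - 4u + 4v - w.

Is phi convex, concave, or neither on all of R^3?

concave

phi is quadratic, so its Hessian is the constant matrix H = [[-8, 4, 4], [4, -10, -2], [4, -2, -8]].
Leading principal minors: -8, 64, -384.
Signs alternate −, +, − ⇒ H ≺ 0 ⇒ concave.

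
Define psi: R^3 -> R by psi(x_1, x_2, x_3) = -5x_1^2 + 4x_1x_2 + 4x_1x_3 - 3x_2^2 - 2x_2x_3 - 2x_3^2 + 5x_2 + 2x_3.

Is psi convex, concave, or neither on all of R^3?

concave

psi is quadratic, so its Hessian is the constant matrix H = [[-10, 4, 4], [4, -6, -2], [4, -2, -4]].
Leading principal minors: -10, 44, -104.
Signs alternate −, +, − ⇒ H ≺ 0 ⇒ concave.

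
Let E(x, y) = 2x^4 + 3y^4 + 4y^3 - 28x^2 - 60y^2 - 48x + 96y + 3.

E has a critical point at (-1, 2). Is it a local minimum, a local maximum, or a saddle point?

saddle point

The mixed partial ∂²E/∂x∂y is 0, so the Hessian at any point is diag(E_xx, E_yy) = diag(8(3x^2 - 7), 12(3y^2 + 2y - 10)).
At (-1, 2): H = diag(-32, 72).
The eigenvalues have opposite signs, so H is indefinite: a saddle point.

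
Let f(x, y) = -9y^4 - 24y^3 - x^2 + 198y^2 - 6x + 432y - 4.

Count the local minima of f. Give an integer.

0

f separates as a function of x plus a function of y, so ∇f=0 decouples.
∂f/∂x = -2(x + 3) = 0 at x ∈ {-3}; ∂f/∂y = -36(y - 3)(y + 1)(y + 4) = 0 at y ∈ {-4, -1, 3}.
The Hessian is diagonal: diag(f_xx, f_yy). Second derivatives: f_xx(-3)=-2; f_yy(-4)=-756, f_yy(-1)=432, f_yy(3)=-1008.
Local minima occur where both diagonal entries positive: none. Count: 0.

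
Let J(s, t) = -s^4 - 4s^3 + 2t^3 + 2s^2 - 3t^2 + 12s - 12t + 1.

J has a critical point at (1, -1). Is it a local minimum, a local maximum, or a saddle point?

local maximum

The mixed partial ∂²J/∂s∂t is 0, so the Hessian at any point is diag(J_ss, J_tt) = diag(4(-3s^2 - 6s + 1), 6(2t - 1)).
At (1, -1): H = diag(-32, -18).
Both eigenvalues are negative, so H is negative definite: a local maximum.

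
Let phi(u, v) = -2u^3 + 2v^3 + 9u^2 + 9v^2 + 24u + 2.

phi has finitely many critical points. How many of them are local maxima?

1

phi separates as a function of u plus a function of v, so ∇phi=0 decouples.
∂phi/∂u = -6(u - 4)(u + 1) = 0 at u ∈ {-1, 4}; ∂phi/∂v = 6v(v + 3) = 0 at v ∈ {-3, 0}.
The Hessian is diagonal: diag(phi_uu, phi_vv). Second derivatives: phi_uu(-1)=30, phi_uu(4)=-30; phi_vv(-3)=-18, phi_vv(0)=18.
Local maxima occur where both diagonal entries negative: (4, -3). Count: 1.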